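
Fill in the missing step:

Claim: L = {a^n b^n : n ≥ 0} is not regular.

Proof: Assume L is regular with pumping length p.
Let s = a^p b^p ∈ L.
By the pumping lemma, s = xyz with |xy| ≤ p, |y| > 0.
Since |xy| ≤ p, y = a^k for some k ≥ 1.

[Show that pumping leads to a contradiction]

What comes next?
Consider xy²z = a^(p+k) b^p.

Since k ≥ 1, we have p + k > p.
So xy²z has more a's than b's: (p+k) a's vs p b's.
This means xy²z ∉ L because a^n b^n requires equal counts.

This contradicts the pumping lemma which states xy²z ∈ L.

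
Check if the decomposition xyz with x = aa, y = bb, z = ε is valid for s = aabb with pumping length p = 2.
Violated: |xy| ≤ p

The decomposition x = aa, y = bb, z = ε for s = aabb with p = 2
violates the constraint: |xy| ≤ p

|xy| = |aabb| = 4 > 2 = p. The decomposition puts too many characters in xy.

Pumping lemma constraints:
1. xyz = s (decomposition is valid)
2. |xy| ≤ p
3. |y| > 0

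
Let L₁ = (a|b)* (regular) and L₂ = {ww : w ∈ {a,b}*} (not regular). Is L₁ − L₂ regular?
No — L₁ − L₂ is not regular.

L₁ − L₂ is the complement of {ww} within {a,b}*. If it were regular, its complement {ww} would be regular as well (regular languages are closed under complement) — contradiction. So L₁ − L₂ is not regular.

Note that the bare facts "L₁ regular, L₂ non-regular" do not settle the question by themselves: the closure of regular languages under ∪, ∩, complement and difference applies only when BOTH operands are regular. With a non-regular operand the result can come out regular or non-regular depending on the specific languages, so one has to work out L₁ − L₂ for this particular pair, as above.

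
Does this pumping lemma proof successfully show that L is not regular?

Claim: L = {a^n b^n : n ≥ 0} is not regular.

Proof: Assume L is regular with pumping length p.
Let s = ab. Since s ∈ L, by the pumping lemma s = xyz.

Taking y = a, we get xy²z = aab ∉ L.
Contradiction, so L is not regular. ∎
The proof is INCORRECT.

Error: The string s = ab may be shorter than p.
The pumping lemma only applies to strings with |s| ≥ p, and p is not under our control.
We must choose s in terms of p, e.g. s = a^p b^p, to ensure |s| ≥ p.
(The proof also fixes one particular y; a valid argument must handle every decomposition with |xy| ≤ p and |y| ≥ 1 — for s = a^p b^p this forces y = a^k, and then xy²z = a^(p+k) b^p ∉ L.)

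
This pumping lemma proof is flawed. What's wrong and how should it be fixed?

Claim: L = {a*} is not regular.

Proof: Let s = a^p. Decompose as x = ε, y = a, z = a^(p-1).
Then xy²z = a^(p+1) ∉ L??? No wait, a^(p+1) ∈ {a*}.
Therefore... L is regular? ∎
Error: The proof attempts to show a*  is not regular, but a* IS regular!

Correction: a* is a regular language (recognized by a simple DFA with one accepting state and self-loop on 'a'). The pumping lemma can only prove non-regularity, not regularity. For regular languages, pumping always works.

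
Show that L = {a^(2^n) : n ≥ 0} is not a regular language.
Assume for contradiction that L is regular, and let p ≥ 1 be the pumping length given by the pumping lemma.
Choose s = a^(2^p). Then s ∈ L and |s| = 2^p ≥ p.
By the pumping lemma, s = xyz for some x, y, z with |xy| ≤ p, |y| ≥ 1, and xy^i z ∈ L for every i ≥ 0.
Here y = a^k for some k with 1 ≤ k ≤ |xy| ≤ p, and p < 2^p.

Take i = 2: |xy²z| = 2^p + k.
Now 2^p < 2^p + k ≤ 2^p + p < 2^p + 2^p = 2^(p+1).
So |xy²z| lies strictly between the consecutive powers of two 2^p and 2^(p+1), hence is not a power of 2, and xy²z ∉ L.

This contradicts the pumping lemma, which requires xy^i z ∈ L for all i ≥ 0.
Hence L = {a^(2^n) : n ≥ 0} is not regular. ∎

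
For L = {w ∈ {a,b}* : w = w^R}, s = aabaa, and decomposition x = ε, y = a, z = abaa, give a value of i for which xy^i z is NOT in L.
i = 0

xy⁰z = ε · ε · abaa = abaa; abaa reversed is aaba ≠ abaa, so it is not a palindrome and is not in L.
(Other choices also work, e.g. i = 2, 3; only i = 1 is guaranteed to stay in L since xy¹z = s.)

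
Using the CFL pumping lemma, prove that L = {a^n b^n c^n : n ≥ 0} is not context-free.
Assume for contradiction that L is context-free, and let p ≥ 1 be the pumping length given by the pumping lemma for CFLs.
Choose s = a^p b^p c^p. Then s ∈ L and |s| = 3p ≥ p.
By the CFL pumping lemma, s = uvxyz for some u, v, x, y, z with |vxy| ≤ p, |vy| ≥ 1, and uv^i xy^i z ∈ L for every i ≥ 0.

Because |vxy| ≤ p, the window vxy cannot contain both an a and a c: any substring of s containing both must include the entire block b^p plus at least one a and one c, so it has length ≥ p + 2 > p.
Hence at least one of the letters a, c does not occur in vy at all.

Take i = 0: the string uxz is obtained from s by deleting |vy| ≥ 1 symbols, so |uxz| = 3p − |vy| < 3p.
But the letter (a or c) that does not occur in vy still occurs exactly p times in uxz. Every string of L with exactly p copies of some letter is a^p b^p c^p, of length 3p. Since |uxz| < 3p, uxz ∉ L.

This contradicts the CFL pumping lemma, which requires uv^i xy^i z ∈ L for all i ≥ 0.
Hence L = {a^n b^n c^n : n ≥ 0} is not context-free. ∎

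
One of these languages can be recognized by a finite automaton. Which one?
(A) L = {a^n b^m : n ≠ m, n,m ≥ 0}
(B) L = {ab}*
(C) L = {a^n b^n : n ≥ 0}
(B) {ab}*

(B) L = {ab}* is regular.

This can be recognized by a finite automaton (DFA/NFA).
Regular expressions like {ab}* define regular languages.

The other choices are not regular:
- {a^n b^n : n ≥ 0}: After pumping, the number of a's and b's become unequal
- {a^n b^m : n ≠ m, n,m ≥ 0}: After pumping a's, we can make n = m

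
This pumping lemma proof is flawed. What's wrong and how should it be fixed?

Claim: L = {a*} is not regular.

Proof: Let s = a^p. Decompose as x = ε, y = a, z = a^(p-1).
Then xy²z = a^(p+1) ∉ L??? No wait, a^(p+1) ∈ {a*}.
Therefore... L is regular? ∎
Error: The proof attempts to show a*  is not regular, but a* IS regular!

Correction: a* is a regular language (recognized by a simple DFA with one accepting state and self-loop on 'a'). The pumping lemma can only prove non-regularity, not regularity. For regular languages, pumping always works.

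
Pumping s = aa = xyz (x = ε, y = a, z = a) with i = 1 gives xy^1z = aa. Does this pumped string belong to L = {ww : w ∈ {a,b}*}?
Yes

xy¹z = ε · a · a = aa.
aa splits into halves a · a, which are equal, so it is in L (w = a).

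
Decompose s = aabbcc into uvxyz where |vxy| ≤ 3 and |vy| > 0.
u='aa', v='b', x='b', y='c', z='c'

For s = aabbcc with pumping length p = 3:

One valid decomposition:
- u = 'aa'
- v = 'b'
- x = 'b'
- y = 'c'
- z = 'c'

Verification:
- uvxyz = 'aa' + 'b' + 'b' + 'c' + 'c' = aabbcc ✓
- |vxy| = |'bbc'| = 3 ≤ 3 ✓
- |vy| = |'bc'| = 2 > 0 ✓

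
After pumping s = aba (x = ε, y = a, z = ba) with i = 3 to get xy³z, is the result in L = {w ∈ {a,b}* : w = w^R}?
No

xy³z = ε · aaa · ba = aaaba.
aaaba reversed is abaaa ≠ aaaba, so it is not a palindrome and is not in L.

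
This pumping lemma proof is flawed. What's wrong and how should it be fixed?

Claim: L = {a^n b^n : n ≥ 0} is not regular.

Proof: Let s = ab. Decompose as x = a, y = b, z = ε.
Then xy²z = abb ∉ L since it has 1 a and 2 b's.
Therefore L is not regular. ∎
Error: The string s = ab might be shorter than the pumping length p.

Correction: Choose s = a^p b^p to ensure |s| ≥ p. Also, the decomposition is wrong: with |xy| ≤ p, y cannot include b's when s starts with p a's.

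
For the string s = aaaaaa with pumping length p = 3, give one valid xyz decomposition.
x = 'a', y = 'a', z = 'aaaa'

For s = aaaaaa and p = 3, one valid decomposition is:
- x = 'a' (length 1)
- y = 'a' (length 1)
- z = 'aaaa' (length 4)

Verification:
- xyz = 'a' + 'a' + 'aaaa' = aaaaaa ✓
- |xy| = 2 ≤ 3 ✓
- |y| = 1 > 0 ✓

All pumping lemma constraints are satisfied.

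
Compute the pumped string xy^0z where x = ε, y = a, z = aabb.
aabb

Given x = '', y = 'a', z = 'aabb' and i = 0:

xy^0z = x + y·y·...·y (0 times) + z
       = '' + 'a'^0 + 'aabb'
       = '' + '' + 'aabb'
       = 'aabb'

The pumped string is 'aabb' with length 4.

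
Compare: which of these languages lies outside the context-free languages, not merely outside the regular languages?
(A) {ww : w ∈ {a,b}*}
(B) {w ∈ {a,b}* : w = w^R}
(A) {ww : w ∈ {a,b}*}

(A) {ww : w ∈ {a,b}*} requires the CFL pumping lemma.

- {w ∈ {a,b}* : w = w^R} is context-free (but not regular)
  • Can be shown non-regular with the regular pumping lemma
  • After pumping, the string is no longer symmetric

- {ww : w ∈ {a,b}*} is NOT context-free
  • Requires the CFL pumping lemma to prove
  • Even a PDA cannot compare two arbitrary halves symbol by symbol; CFL pumping on a^p b^p a^p b^p fails

The CFL pumping lemma is "stronger" in that it can prove non-membership
in the larger class of context-free languages.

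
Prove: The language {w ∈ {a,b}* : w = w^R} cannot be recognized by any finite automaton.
Assume for contradiction that L is regular, and let p ≥ 1 be the pumping length given by the pumping lemma.
Choose s = a^p b a^p. Then s ∈ L (it reads the same in both directions) and |s| = 2p + 1 ≥ p.
By the pumping lemma, s = xyz for some x, y, z with |xy| ≤ p, |y| ≥ 1, and xy^i z ∈ L for every i ≥ 0.
Since |xy| ≤ p and the first p symbols of s are all a's, y = a^k for some k with 1 ≤ k ≤ p.

Take i = 0: xy⁰z = a^(p − k) b a^p.
Its reversal is a^p b a^(p − k). These differ because the block of a's before the unique b has length p − k in one and p in the other, and p − k ≠ p since k ≥ 1. So xy⁰z is not a palindrome, i.e. xy⁰z ∉ L.

This contradicts the pumping lemma, which requires xy^i z ∈ L for all i ≥ 0.
Hence L = {w ∈ {a,b}* : w = w^R} is not regular. ∎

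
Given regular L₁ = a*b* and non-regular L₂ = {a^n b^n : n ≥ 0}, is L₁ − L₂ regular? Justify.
No — L₁ − L₂ is not regular.

a*b* − {a^n b^n} = {a^n b^m : n ≠ m}. If this were regular, then its complement intersected with a*b*, namely {a^n b^n : n ≥ 0}, would be regular too (closure under complement and intersection) — contradiction. So L₁ − L₂ is not regular.

Note that the bare facts "L₁ regular, L₂ non-regular" do not settle the question by themselves: the closure of regular languages under ∪, ∩, complement and difference applies only when BOTH operands are regular. With a non-regular operand the result can come out regular or non-regular depending on the specific languages, so one has to work out L₁ − L₂ for this particular pair, as above.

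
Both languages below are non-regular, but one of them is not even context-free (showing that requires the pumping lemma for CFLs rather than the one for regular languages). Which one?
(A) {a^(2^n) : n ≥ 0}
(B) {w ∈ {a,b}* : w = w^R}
(A) {a^(2^n) : n ≥ 0}

(A) {a^(2^n) : n ≥ 0} requires the CFL pumping lemma.

- {w ∈ {a,b}* : w = w^R} is context-free (but not regular)
  • Can be shown non-regular with the regular pumping lemma
  • After pumping, the string is no longer symmetric

- {a^(2^n) : n ≥ 0} is NOT context-free
  • Requires the CFL pumping lemma to prove
  • Gaps between powers of 2 grow exponentially

The CFL pumping lemma is "stronger" in that it can prove non-membership
in the larger class of context-free languages.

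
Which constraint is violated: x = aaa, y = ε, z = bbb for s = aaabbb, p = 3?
Violated: |y| > 0

The decomposition x = aaa, y = ε, z = bbb for s = aaabbb with p = 3
violates the constraint: |y| > 0

|y| = 0, but the pumping lemma requires |y| > 0 (y must be non-empty).

Pumping lemma constraints:
1. xyz = s (decomposition is valid)
2. |xy| ≤ p
3. |y| > 0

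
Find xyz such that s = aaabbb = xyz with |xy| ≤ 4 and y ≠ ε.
x = '', y = 'a', z = 'aabbb'

For s = aaabbb and p = 4, one valid decomposition is:
- x = '' (length 0)
- y = 'a' (length 1)
- z = 'aabbb' (length 5)

Verification:
- xyz = '' + 'a' + 'aabbb' = aaabbb ✓
- |xy| = 1 ≤ 4 ✓
- |y| = 1 > 0 ✓

All pumping lemma constraints are satisfied.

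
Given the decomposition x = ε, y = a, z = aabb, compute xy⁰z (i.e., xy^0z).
aabb

Given x = '', y = 'a', z = 'aabb' and i = 0:

xy^0z = x + y·y·...·y (0 times) + z
       = '' + 'a'^0 + 'aabb'
       = '' + '' + 'aabb'
       = 'aabb'

The pumped string is 'aabb' with length 4.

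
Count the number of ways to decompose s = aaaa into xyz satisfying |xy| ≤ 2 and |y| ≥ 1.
3

For s = 'aaaa' with pumping length p = 2:

Constraints: |xy| ≤ 2, |y| > 0

Valid decompositions (|xy| ≤ p, |y| ≥ 1):
  • x='', y='a', z='aaa'
  • x='a', y='a', z='aa'
  • x='', y='aa', z='aa'

Total count: 3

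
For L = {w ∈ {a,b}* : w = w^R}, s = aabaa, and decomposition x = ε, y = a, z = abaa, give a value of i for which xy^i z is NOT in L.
i = 0

xy⁰z = ε · ε · abaa = abaa; abaa reversed is aaba ≠ abaa, so it is not a palindrome and is not in L.
(Other choices also work, e.g. i = 2, 3; only i = 1 is guaranteed to stay in L since xy¹z = s.)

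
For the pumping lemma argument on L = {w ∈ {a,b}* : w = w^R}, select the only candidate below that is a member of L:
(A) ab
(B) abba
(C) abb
(B) abba

The pumping lemma is applied to a string s that lies in L, so first check membership of each option:
- (A) ab reversed is ba ≠ ab, so it is not a palindrome and is not in L ✗
- (B) abba reversed is abba, the same string, so it is a palindrome and is in L ✓
- (C) abb reversed is bba ≠ abb, so it is not a palindrome and is not in L ✗

Only (B) abba is in L, so it is the only candidate that could play the role of s.
(In a complete proof one picks s in terms of the pumping length p so that |s| ≥ p is guaranteed; a fixed string like abba illustrates the shape of such an s.)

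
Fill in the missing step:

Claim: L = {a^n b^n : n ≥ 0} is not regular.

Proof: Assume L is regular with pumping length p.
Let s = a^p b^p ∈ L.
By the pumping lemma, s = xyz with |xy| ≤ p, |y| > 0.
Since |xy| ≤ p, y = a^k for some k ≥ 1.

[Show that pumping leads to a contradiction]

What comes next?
Consider xy²z = a^(p+k) b^p.

Since k ≥ 1, we have p + k > p.
So xy²z has more a's than b's: (p+k) a's vs p b's.
This means xy²z ∉ L because a^n b^n requires equal counts.

This contradicts the pumping lemma which states xy²z ∈ L.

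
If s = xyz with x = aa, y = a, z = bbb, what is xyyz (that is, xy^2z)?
aaaabbb

Given x = 'aa', y = 'a', z = 'bbb' and i = 2:

xy^2z = x + y·y·...·y (2 times) + z
       = 'aa' + 'a'^2 + 'bbb'
       = 'aa' + 'aa' + 'bbb'
       = 'aaaabbb'

The pumped string is 'aaaabbb' with length 7.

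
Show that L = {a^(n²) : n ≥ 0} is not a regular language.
Assume for contradiction that L is regular, and let p ≥ 1 be the pumping length given by the pumping lemma.
Choose s = a^(p²). Then s ∈ L and |s| = p² ≥ p.
By the pumping lemma, s = xyz for some x, y, z with |xy| ≤ p, |y| ≥ 1, and xy^i z ∈ L for every i ≥ 0.
Here y = a^k for some k with 1 ≤ k ≤ |xy| ≤ p.

Take i = 2: |xy²z| = p² + k.
Now p² < p² + k ≤ p² + p < p² + 2p + 1 = (p + 1)².
So |xy²z| lies strictly between the consecutive squares p² and (p + 1)², hence is not a perfect square, and xy²z ∉ L.

This contradicts the pumping lemma, which requires xy^i z ∈ L for all i ≥ 0.
Hence L = {a^(n²) : n ≥ 0} is not regular. ∎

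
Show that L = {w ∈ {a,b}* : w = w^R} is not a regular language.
Assume for contradiction that L is regular, and let p ≥ 1 be the pumping length given by the pumping lemma.
Choose s = a^p b a^p. Then s ∈ L (it reads the same in both directions) and |s| = 2p + 1 ≥ p.
By the pumping lemma, s = xyz for some x, y, z with |xy| ≤ p, |y| ≥ 1, and xy^i z ∈ L for every i ≥ 0.
Since |xy| ≤ p and the first p symbols of s are all a's, y = a^k for some k with 1 ≤ k ≤ p.

Take i = 0: xy⁰z = a^(p − k) b a^p.
Its reversal is a^p b a^(p − k). These differ because the block of a's before the unique b has length p − k in one and p in the other, and p − k ≠ p since k ≥ 1. So xy⁰z is not a palindrome, i.e. xy⁰z ∉ L.

This contradicts the pumping lemma, which requires xy^i z ∈ L for all i ≥ 0.
Hence L = {w ∈ {a,b}* : w = w^R} is not regular. ∎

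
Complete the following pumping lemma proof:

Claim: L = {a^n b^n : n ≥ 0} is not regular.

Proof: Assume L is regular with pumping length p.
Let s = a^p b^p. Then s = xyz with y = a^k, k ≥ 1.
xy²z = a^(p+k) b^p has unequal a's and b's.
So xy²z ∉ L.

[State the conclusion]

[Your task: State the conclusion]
This contradicts the pumping lemma for regular languages,
which guarantees xy^i z ∈ L for all i ≥ 0.

Since our assumption that L is regular leads to a contradiction,
we conclude that L = {a^n b^n : n ≥ 0} is NOT regular. ∎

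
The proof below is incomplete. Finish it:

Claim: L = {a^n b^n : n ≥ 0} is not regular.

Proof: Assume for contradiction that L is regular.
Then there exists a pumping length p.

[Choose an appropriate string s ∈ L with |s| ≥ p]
s = a^p b^p

This string is in L (has equal a's and b's) and has length 2p ≥ p.
Any decomposition xyz with |xy| ≤ p means y consists only of a's,
so pumping will unbalance the counts.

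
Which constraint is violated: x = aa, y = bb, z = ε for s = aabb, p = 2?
Violated: |xy| ≤ p

The decomposition x = aa, y = bb, z = ε for s = aabb with p = 2
violates the constraint: |xy| ≤ p

|xy| = |aabb| = 4 > 2 = p. The decomposition puts too many characters in xy.

Pumping lemma constraints:
1. xyz = s (decomposition is valid)
2. |xy| ≤ p
3. |y| > 0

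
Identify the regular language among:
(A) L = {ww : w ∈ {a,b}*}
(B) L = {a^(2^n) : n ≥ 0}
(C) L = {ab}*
(C) {ab}*

(C) L = {ab}* is regular.

This can be recognized by a finite automaton (DFA/NFA).
Regular expressions like {ab}* define regular languages.

The other choices are not regular:
- {ww : w ∈ {a,b}*}: After pumping, the two halves no longer match
- {a^(2^n) : n ≥ 0}: After pumping, length is no longer a power of 2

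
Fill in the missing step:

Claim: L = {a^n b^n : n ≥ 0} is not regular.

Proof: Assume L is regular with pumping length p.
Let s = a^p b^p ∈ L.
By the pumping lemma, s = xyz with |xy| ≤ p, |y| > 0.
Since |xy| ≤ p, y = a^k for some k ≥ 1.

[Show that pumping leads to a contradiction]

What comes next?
Consider xy²z = a^(p+k) b^p.

Since k ≥ 1, we have p + k > p.
So xy²z has more a's than b's: (p+k) a's vs p b's.
This means xy²z ∉ L because a^n b^n requires equal counts.

This contradicts the pumping lemma which states xy²z ∈ L.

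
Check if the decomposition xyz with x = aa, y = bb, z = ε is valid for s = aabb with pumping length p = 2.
Violated: |xy| ≤ p

The decomposition x = aa, y = bb, z = ε for s = aabb with p = 2
violates the constraint: |xy| ≤ p

|xy| = |aabb| = 4 > 2 = p. The decomposition puts too many characters in xy.

Pumping lemma constraints:
1. xyz = s (decomposition is valid)
2. |xy| ≤ p
3. |y| > 0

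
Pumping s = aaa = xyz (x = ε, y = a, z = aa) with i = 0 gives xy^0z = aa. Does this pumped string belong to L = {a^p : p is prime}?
Yes

xy⁰z = ε · ε · aa = aa.
aa has length 2, which is prime, so it is in L.
(A single pumped string landing in L is not a contradiction by itself; a non-regularity proof needs some i for which xy^i z ∉ L, for every admissible decomposition.)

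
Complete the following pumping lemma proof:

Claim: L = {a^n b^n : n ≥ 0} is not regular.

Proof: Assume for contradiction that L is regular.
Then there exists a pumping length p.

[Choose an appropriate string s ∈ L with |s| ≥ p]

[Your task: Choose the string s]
s = a^p b^p

This string is in L (has equal a's and b's) and has length 2p ≥ p.
Any decomposition xyz with |xy| ≤ p means y consists only of a's,
so pumping will unbalance the counts.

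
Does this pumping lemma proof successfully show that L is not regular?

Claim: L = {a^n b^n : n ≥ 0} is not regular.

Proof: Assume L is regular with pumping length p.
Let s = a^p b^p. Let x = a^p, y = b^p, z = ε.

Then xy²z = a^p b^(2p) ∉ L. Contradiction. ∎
The proof is INCORRECT.

Error: The decomposition violates |xy| ≤ p.
With x = a^p and y = b^p, we have |xy| = 2p > p.
The pumping lemma requires |xy| ≤ p, so y must be within the first p characters.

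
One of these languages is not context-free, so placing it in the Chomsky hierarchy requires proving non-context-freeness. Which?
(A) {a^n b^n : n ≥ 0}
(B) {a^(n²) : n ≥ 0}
(B) {a^(n²) : n ≥ 0}

(B) {a^(n²) : n ≥ 0} requires the CFL pumping lemma.

- {a^n b^n : n ≥ 0} is context-free (but not regular)
  • Can be shown non-regular with the regular pumping lemma
  • After pumping, the number of a's and b's become unequal

- {a^(n²) : n ≥ 0} is NOT context-free
  • Requires the CFL pumping lemma to prove
  • Gaps between squares grow unboundedly

The CFL pumping lemma is "stronger" in that it can prove non-membership
in the larger class of context-free languages.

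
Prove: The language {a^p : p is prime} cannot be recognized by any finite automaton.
Assume for contradiction that L is regular, and let p ≥ 1 be the pumping length given by the pumping lemma.
Choose a prime q with q ≥ p (one exists because there are infinitely many primes) and let s = a^q. Then s ∈ L and |s| = q ≥ p.
By the pumping lemma, s = xyz for some x, y, z with |xy| ≤ p, |y| ≥ 1, and xy^i z ∈ L for every i ≥ 0.
Here y = a^k for some k with 1 ≤ k ≤ p, and xy^i z = a^(q + (i − 1)k) for every i ≥ 0.

Take i = q + 1: |xy^(q+1) z| = q + qk = q(k + 1).
Both factors satisfy q ≥ 2 and k + 1 ≥ 2, so q(k + 1) is composite, and xy^(q+1) z ∉ L.

This contradicts the pumping lemma, which requires xy^i z ∈ L for all i ≥ 0.
Hence L = {a^p : p is prime} is not regular. ∎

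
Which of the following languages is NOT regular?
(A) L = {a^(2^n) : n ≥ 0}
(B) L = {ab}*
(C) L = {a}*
(A) {a^(2^n) : n ≥ 0}

(A) L = {a^(2^n) : n ≥ 0} is NOT regular.

The pumping lemma can be used to prove this:
After pumping, length is no longer a power of 2

The other languages are regular because they can be recognized by finite automata.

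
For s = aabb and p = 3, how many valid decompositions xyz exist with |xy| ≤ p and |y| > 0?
6

For s = 'aabb' with pumping length p = 3:

Constraints: |xy| ≤ 3, |y| > 0

Valid decompositions (|xy| ≤ p, |y| ≥ 1):
  • x='', y='a', z='abb'
  • x='a', y='a', z='bb'
  • x='', y='aa', z='bb'
  • x='aa', y='b', z='b'
  • x='a', y='ab', z='b'
  • x='', y='aab', z='b'

Total count: 6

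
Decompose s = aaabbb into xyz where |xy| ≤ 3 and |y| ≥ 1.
x = '', y = 'a', z = 'aabbb'

For s = aaabbb and p = 3, one valid decomposition is:
- x = '' (length 0)
- y = 'a' (length 1)
- z = 'aabbb' (length 5)

Verification:
- xyz = '' + 'a' + 'aabbb' = aaabbb ✓
- |xy| = 1 ≤ 3 ✓
- |y| = 1 > 0 ✓

All pumping lemma constraints are satisfied.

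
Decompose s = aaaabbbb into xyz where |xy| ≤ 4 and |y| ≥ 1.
x = 'a', y = 'a', z = 'aabbbb'

For s = aaaabbbb and p = 4, one valid decomposition is:
- x = 'a' (length 1)
- y = 'a' (length 1)
- z = 'aabbbb' (length 6)

Verification:
- xyz = 'a' + 'a' + 'aabbbb' = aaaabbbb ✓
- |xy| = 2 ≤ 4 ✓
- |y| = 1 > 0 ✓

All pumping lemma constraints are satisfied.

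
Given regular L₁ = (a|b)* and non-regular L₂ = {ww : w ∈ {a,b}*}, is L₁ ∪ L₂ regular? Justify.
Yes — L₁ ∪ L₂ is regular.

{ww} ⊆ (a|b)*, so L₁ ∪ L₂ = (a|b)*, which is regular.

Note that the bare facts "L₁ regular, L₂ non-regular" do not settle the question by themselves: the closure of regular languages under ∪, ∩, complement and difference applies only when BOTH operands are regular. With a non-regular operand the result can come out regular or non-regular depending on the specific languages, so one has to work out L₁ ∪ L₂ for this particular pair, as above.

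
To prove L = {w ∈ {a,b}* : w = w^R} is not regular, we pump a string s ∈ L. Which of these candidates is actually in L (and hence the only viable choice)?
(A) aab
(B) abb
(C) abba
(C) abba

The pumping lemma is applied to a string s that lies in L, so first check membership of each option:
- (A) aab reversed is baa ≠ aab, so it is not a palindrome and is not in L ✗
- (B) abb reversed is bba ≠ abb, so it is not a palindrome and is not in L ✗
- (C) abba reversed is abba, the same string, so it is a palindrome and is in L ✓

Only (C) abba is in L, so it is the only candidate that could play the role of s.
(In a complete proof one picks s in terms of the pumping length p so that |s| ≥ p is guaranteed; a fixed string like abba illustrates the shape of such an s.)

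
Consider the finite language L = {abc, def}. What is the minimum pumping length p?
p = 4

For a finite language L, the pumping lemma holds vacuously if p > max|s| for s ∈ L.

The longest string in L = {abc, def} has length 3.
If p = 4, then no string s ∈ L has |s| ≥ p, so the condition is vacuously true.

The minimum pumping length is p = 4.

Why no smaller p works: for any p ≤ 3, the longest string s ∈ L has |s| = 3 ≥ p, so it would
have to be pumpable; but pumping up (i = 2, 3, ...) produces ever longer strings, which cannot all lie in the
finite language L. So the pumping property fails for every p ≤ 3.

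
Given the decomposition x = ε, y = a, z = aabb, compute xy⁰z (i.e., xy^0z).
aabb

Given x = '', y = 'a', z = 'aabb' and i = 0:

xy^0z = x + y·y·...·y (0 times) + z
       = '' + 'a'^0 + 'aabb'
       = '' + '' + 'aabb'
       = 'aabb'

The pumped string is 'aabb' with length 4.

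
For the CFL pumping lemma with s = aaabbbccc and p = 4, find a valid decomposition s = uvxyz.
u='aa', v='a', x='bb', y='b', z='ccc'

For s = aaabbbccc with pumping length p = 4:

One valid decomposition:
- u = 'aa'
- v = 'a'
- x = 'bb'
- y = 'b'
- z = 'ccc'

Verification:
- uvxyz = 'aa' + 'a' + 'bb' + 'b' + 'ccc' = aaabbbccc ✓
- |vxy| = |'abbb'| = 4 ≤ 4 ✓
- |vy| = |'ab'| = 2 > 0 ✓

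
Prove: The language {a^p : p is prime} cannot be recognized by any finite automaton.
Assume for contradiction that L is regular, and let p ≥ 1 be the pumping length given by the pumping lemma.
Choose a prime q with q ≥ p (one exists because there are infinitely many primes) and let s = a^q. Then s ∈ L and |s| = q ≥ p.
By the pumping lemma, s = xyz for some x, y, z with |xy| ≤ p, |y| ≥ 1, and xy^i z ∈ L for every i ≥ 0.
Here y = a^k for some k with 1 ≤ k ≤ p, and xy^i z = a^(q + (i − 1)k) for every i ≥ 0.

Take i = q + 1: |xy^(q+1) z| = q + qk = q(k + 1).
Both factors satisfy q ≥ 2 and k + 1 ≥ 2, so q(k + 1) is composite, and xy^(q+1) z ∉ L.

This contradicts the pumping lemma, which requires xy^i z ∈ L for all i ≥ 0.
Hence L = {a^p : p is prime} is not regular. ∎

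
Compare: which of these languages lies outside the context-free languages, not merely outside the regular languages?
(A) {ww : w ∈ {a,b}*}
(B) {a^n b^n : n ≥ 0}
(A) {ww : w ∈ {a,b}*}

(A) {ww : w ∈ {a,b}*} requires the CFL pumping lemma.

- {a^n b^n : n ≥ 0} is context-free (but not regular)
  • Can be shown non-regular with the regular pumping lemma
  • After pumping, the number of a's and b's become unequal

- {ww : w ∈ {a,b}*} is NOT context-free
  • Requires the CFL pumping lemma to prove
  • Even a PDA cannot compare two arbitrary halves symbol by symbol; CFL pumping on a^p b^p a^p b^p fails

The CFL pumping lemma is "stronger" in that it can prove non-membership
in the larger class of context-free languages.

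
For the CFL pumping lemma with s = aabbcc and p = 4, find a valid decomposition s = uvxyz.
u='a', v='a', x='bb', y='c', z='c'

For s = aabbcc with pumping length p = 4:

One valid decomposition:
- u = 'a'
- v = 'a'
- x = 'bb'
- y = 'c'
- z = 'c'

Verification:
- uvxyz = 'a' + 'a' + 'bb' + 'c' + 'c' = aabbcc ✓
- |vxy| = |'abbc'| = 4 ≤ 4 ✓
- |vy| = |'ac'| = 2 > 0 ✓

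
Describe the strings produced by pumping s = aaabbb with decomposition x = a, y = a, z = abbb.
{xy^i z : i ≥ 0} = {a^(2+i) b^3 : i ≥ 0} = {aabbb, aaabbb, aaaabbb, ...}

With x = a, y = a, z = abbb: Starting with aaabbb and pumping the second 'a', we get strings with 2+i a's followed by 3 b's for i = 0, 1, 2, ...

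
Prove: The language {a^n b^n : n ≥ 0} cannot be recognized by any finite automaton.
Assume for contradiction that L is regular, and let p ≥ 1 be the pumping length given by the pumping lemma.
Choose s = a^p b^p. Then s ∈ L and |s| = 2p ≥ p.
By the pumping lemma, s = xyz for some x, y, z with |xy| ≤ p, |y| ≥ 1, and xy^i z ∈ L for every i ≥ 0.
Since |xy| ≤ p and the first p symbols of s are all a's, we must have y = a^k for some k with 1 ≤ k ≤ p.

Take i = 0: xy⁰z = a^(p − k) b^p.
This string has p − k a's but p b's, and p − k < p because k ≥ 1. So xy⁰z ∉ L.

This contradicts the pumping lemma, which requires xy^i z ∈ L for all i ≥ 0.
Hence L = {a^n b^n : n ≥ 0} is not regular. ∎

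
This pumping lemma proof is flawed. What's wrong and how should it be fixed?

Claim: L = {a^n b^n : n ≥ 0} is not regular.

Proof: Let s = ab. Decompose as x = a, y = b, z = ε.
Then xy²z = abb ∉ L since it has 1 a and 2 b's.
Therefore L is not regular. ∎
Error: The string s = ab might be shorter than the pumping length p.

Correction: Choose s = a^p b^p to ensure |s| ≥ p. Also, the decomposition is wrong: with |xy| ≤ p, y cannot include b's when s starts with p a's.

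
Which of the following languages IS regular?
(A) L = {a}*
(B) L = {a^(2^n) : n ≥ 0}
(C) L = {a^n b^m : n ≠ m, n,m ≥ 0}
(A) {a}*

(A) L = {a}* is regular.

This can be recognized by a finite automaton (DFA/NFA).
Regular expressions like {a}* define regular languages.

The other choices are not regular:
- {a^(2^n) : n ≥ 0}: After pumping, length is no longer a power of 2
- {a^n b^m : n ≠ m, n,m ≥ 0}: After pumping a's, we can make n = m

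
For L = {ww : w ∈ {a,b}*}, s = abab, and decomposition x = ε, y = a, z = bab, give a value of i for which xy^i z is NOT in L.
i = 3

xy³z = ε · aaa · bab = aaabab; aaabab has length 6; its halves are aaa and bab, which differ, so it is not in L.
(Other choices also work, e.g. i = 0, 2; only i = 1 is guaranteed to stay in L since xy¹z = s.)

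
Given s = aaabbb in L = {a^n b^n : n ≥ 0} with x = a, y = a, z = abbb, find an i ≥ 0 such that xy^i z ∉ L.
i = 2

xy²z = a · aa · abbb = aaaabbb; aaaabbb has 4 a's and 3 b's; 4 ≠ 3, so it is not in L.
(Other choices also work, e.g. i = 0, 3; only i = 1 is guaranteed to stay in L since xy¹z = s.)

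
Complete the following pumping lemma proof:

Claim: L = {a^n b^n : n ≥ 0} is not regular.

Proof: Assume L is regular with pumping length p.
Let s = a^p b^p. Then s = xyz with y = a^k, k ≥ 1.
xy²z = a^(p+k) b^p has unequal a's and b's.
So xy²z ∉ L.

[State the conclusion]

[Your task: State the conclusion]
This contradicts the pumping lemma for regular languages,
which guarantees xy^i z ∈ L for all i ≥ 0.

Since our assumption that L is regular leads to a contradiction,
we conclude that L = {a^n b^n : n ≥ 0} is NOT regular. ∎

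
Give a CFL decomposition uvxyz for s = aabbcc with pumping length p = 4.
u='a', v='a', x='bb', y='c', z='c'

For s = aabbcc with pumping length p = 4:

One valid decomposition:
- u = 'a'
- v = 'a'
- x = 'bb'
- y = 'c'
- z = 'c'

Verification:
- uvxyz = 'a' + 'a' + 'bb' + 'c' + 'c' = aabbcc ✓
- |vxy| = |'abbc'| = 4 ≤ 4 ✓
- |vy| = |'ac'| = 2 > 0 ✓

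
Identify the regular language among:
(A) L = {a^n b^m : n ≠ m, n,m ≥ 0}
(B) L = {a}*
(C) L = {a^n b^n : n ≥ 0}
(B) {a}*

(B) L = {a}* is regular.

This can be recognized by a finite automaton (DFA/NFA).
Regular expressions like {a}* define regular languages.

The other choices are not regular:
- {a^n b^n : n ≥ 0}: After pumping, the number of a's and b's become unequal
- {a^n b^m : n ≠ m, n,m ≥ 0}: After pumping a's, we can make n = m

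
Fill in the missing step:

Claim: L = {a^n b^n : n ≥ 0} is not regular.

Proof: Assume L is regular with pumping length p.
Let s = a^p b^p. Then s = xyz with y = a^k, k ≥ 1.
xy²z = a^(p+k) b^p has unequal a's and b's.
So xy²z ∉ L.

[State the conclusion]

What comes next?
This contradicts the pumping lemma for regular languages,
which guarantees xy^i z ∈ L for all i ≥ 0.

Since our assumption that L is regular leads to a contradiction,
we conclude that L = {a^n b^n : n ≥ 0} is NOT regular. ∎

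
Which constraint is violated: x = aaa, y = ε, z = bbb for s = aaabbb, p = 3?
Violated: |y| > 0

The decomposition x = aaa, y = ε, z = bbb for s = aaabbb with p = 3
violates the constraint: |y| > 0

|y| = 0, but the pumping lemma requires |y| > 0 (y must be non-empty).

Pumping lemma constraints:
1. xyz = s (decomposition is valid)
2. |xy| ≤ p
3. |y| > 0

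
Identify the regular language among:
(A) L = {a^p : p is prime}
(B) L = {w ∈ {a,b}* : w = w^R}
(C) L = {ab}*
(C) {ab}*

(C) L = {ab}* is regular.

This can be recognized by a finite automaton (DFA/NFA).
Regular expressions like {ab}* define regular languages.

The other choices are not regular:
- {w ∈ {a,b}* : w = w^R}: After pumping, the string is no longer symmetric
- {a^p : p is prime}: After pumping, the length becomes composite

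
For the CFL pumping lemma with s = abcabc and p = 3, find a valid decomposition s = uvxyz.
u='ab', v='c', x='a', y='b', z='c'

For s = abcabc with pumping length p = 3:

One valid decomposition:
- u = 'ab'
- v = 'c'
- x = 'a'
- y = 'b'
- z = 'c'

Verification:
- uvxyz = 'ab' + 'c' + 'a' + 'b' + 'c' = abcabc ✓
- |vxy| = |'cab'| = 3 ≤ 3 ✓
- |vy| = |'cb'| = 2 > 0 ✓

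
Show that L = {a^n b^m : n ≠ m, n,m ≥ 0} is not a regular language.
Assume for contradiction that L is regular, and let p ≥ 1 be the pumping length given by the pumping lemma.
Choose s = a^p b^(p + p!). Then s ∈ L because p ≠ p + p! (as p! ≥ 1), and |s| ≥ p.
By the pumping lemma, s = xyz for some x, y, z with |xy| ≤ p, |y| ≥ 1, and xy^i z ∈ L for every i ≥ 0.
Since |xy| ≤ p and the first p symbols of s are all a's, y = a^k for some k with 1 ≤ k ≤ p.
For every i ≥ 0, xy^i z = a^(p + (i − 1)k) b^(p + p!).

Because 1 ≤ k ≤ p, k divides p!. Let t = p!/k (a positive integer) and take i = t + 1.
Then the number of a's is p + tk = p + p!, which equals the number of b's.
So xy^(t+1) z = a^(p + p!) b^(p + p!) has equally many a's and b's and is NOT in L.

This contradicts the pumping lemma, which requires xy^i z ∈ L for all i ≥ 0.
Hence L = {a^n b^m : n ≠ m, n,m ≥ 0} is not regular. ∎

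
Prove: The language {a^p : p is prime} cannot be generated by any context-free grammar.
Assume for contradiction that L is context-free, and let p ≥ 1 be the pumping length given by the pumping lemma for CFLs.
Choose a prime q with q ≥ p and let s = a^q. Then s ∈ L and |s| = q ≥ p.
By the CFL pumping lemma, s = uvxyz for some u, v, x, y, z with |vxy| ≤ p, |vy| ≥ 1, and uv^i xy^i z ∈ L for every i ≥ 0.
All symbols are a's, so only lengths matter: let k = |vy|, with 1 ≤ k ≤ p. Then |uv^i xy^i z| = q + (i − 1)k.

Take i = q + 1: the length is q + qk = q(k + 1).
Both factors satisfy q ≥ 2 and k + 1 ≥ 2, so q(k + 1) is composite and uv^(q+1) xy^(q+1) z ∉ L.

This contradicts the CFL pumping lemma, which requires uv^i xy^i z ∈ L for all i ≥ 0.
Hence L = {a^p : p is prime} is not context-free. ∎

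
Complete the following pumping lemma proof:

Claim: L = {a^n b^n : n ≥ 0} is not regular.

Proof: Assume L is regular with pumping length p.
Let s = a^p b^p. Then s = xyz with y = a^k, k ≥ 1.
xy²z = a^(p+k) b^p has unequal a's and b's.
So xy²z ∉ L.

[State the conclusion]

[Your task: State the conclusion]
This contradicts the pumping lemma for regular languages,
which guarantees xy^i z ∈ L for all i ≥ 0.

Since our assumption that L is regular leads to a contradiction,
we conclude that L = {a^n b^n : n ≥ 0} is NOT regular. ∎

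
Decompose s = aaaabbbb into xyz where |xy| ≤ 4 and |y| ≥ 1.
x = '', y = 'aaaa', z = 'bbbb'

For s = aaaabbbb and p = 4, one valid decomposition is:
- x = '' (length 0)
- y = 'aaaa' (length 4)
- z = 'bbbb' (length 4)

Verification:
- xyz = '' + 'aaaa' + 'bbbb' = aaaabbbb ✓
- |xy| = 4 ≤ 4 ✓
- |y| = 4 > 0 ✓

All pumping lemma constraints are satisfied.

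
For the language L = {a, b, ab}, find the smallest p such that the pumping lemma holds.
p = 3

For a finite language L, the pumping lemma holds vacuously if p > max|s| for s ∈ L.

The longest string in L = {a, b, ab} has length 2.
If p = 3, then no string s ∈ L has |s| ≥ p, so the condition is vacuously true.

The minimum pumping length is p = 3.

Why no smaller p works: for any p ≤ 2, the longest string s ∈ L has |s| = 2 ≥ p, so it would
have to be pumpable; but pumping up (i = 2, 3, ...) produces ever longer strings, which cannot all lie in the
finite language L. So the pumping property fails for every p ≤ 2.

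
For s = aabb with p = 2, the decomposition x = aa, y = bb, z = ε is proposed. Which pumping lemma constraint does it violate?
Violated: |xy| ≤ p

The decomposition x = aa, y = bb, z = ε for s = aabb with p = 2
violates the constraint: |xy| ≤ p

|xy| = |aabb| = 4 > 2 = p. The decomposition puts too many characters in xy.

Pumping lemma constraints:
1. xyz = s (decomposition is valid)
2. |xy| ≤ p
3. |y| > 0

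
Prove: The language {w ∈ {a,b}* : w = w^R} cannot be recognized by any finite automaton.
Assume for contradiction that L is regular, and let p ≥ 1 be the pumping length given by the pumping lemma.
Choose s = a^p b a^p. Then s ∈ L (it reads the same in both directions) and |s| = 2p + 1 ≥ p.
By the pumping lemma, s = xyz for some x, y, z with |xy| ≤ p, |y| ≥ 1, and xy^i z ∈ L for every i ≥ 0.
Since |xy| ≤ p and the first p symbols of s are all a's, y = a^k for some k with 1 ≤ k ≤ p.

Take i = 2: xy²z = a^(p + k) b a^p.
Its reversal is a^p b a^(p + k). These differ because the block of a's before the unique b has length p + k in one and p in the other, and p + k ≠ p since k ≥ 1. So xy²z is not a palindrome, i.e. xy²z ∉ L.

This contradicts the pumping lemma, which requires xy^i z ∈ L for all i ≥ 0.
Hence L = {w ∈ {a,b}* : w = w^R} is not regular. ∎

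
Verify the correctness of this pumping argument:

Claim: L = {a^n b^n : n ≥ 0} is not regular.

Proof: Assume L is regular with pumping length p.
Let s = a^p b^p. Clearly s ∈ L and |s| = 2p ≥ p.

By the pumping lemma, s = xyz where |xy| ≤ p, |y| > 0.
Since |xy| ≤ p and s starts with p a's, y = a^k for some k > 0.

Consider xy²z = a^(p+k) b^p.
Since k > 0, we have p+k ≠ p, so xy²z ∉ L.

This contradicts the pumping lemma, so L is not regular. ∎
The proof is correct.

This proof is valid because:
1. The string s = a^p b^p is correctly in L
2. The decomposition analysis is correct: y must consist only of a's
3. The contradiction is valid: pumping increases a's but not b's
4. The conclusion follows logically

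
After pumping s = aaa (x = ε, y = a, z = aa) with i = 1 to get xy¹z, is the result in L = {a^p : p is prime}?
Yes

xy¹z = ε · a · aa = aaa.
aaa has length 3, which is prime, so it is in L.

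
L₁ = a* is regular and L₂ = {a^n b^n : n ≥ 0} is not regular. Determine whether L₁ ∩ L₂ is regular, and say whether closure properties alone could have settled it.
Yes — L₁ ∩ L₂ is regular.

A string of a* contains no b's, and the only string of {a^n b^n} with no b's is ε (n = 0). So L₁ ∩ L₂ = {ε}, a finite language, which is regular.

Note that the bare facts "L₁ regular, L₂ non-regular" do not settle the question by themselves: the closure of regular languages under ∪, ∩, complement and difference applies only when BOTH operands are regular. With a non-regular operand the result can come out regular or non-regular depending on the specific languages, so one has to work out L₁ ∩ L₂ for this particular pair, as above.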